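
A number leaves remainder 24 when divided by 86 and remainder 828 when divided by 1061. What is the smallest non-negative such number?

Write x = 24 + 86·k. Then 86·k ≡ 828 − 24 ≡ 804 (mod 1061).
Need 86⁻¹ mod 1061. Extended Euclid on (1061, 86):
1061 = 12·86 + 29
86 = 2·29 + 28
29 = 1·28 + 1
28 = 28·1 + 0
Back-substitute:
1 = 29 − 28
1 = −86 + 3·29
1 = 3·1061 − 37·86
86⁻¹ ≡ 1024 (mod 1061), so k ≡ 1024·804 ≡ 1021 (mod 1061).
x = 24 + 86·1021 = 87830.

87830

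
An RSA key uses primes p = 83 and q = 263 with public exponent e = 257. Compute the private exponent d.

17973

φ(n) = (p−1)(q−1) = 82·262 = 21484.
Need d with 257·d ≡ 1 (mod 21484). Apply the extended Euclidean algorithm:
21484 = 83×257 + 153
257 = 1×153 + 104
153 = 1×104 + 49
104 = 2×49 + 6
49 = 8×6 + 1
6 = 6×1 + 0
Back-substitute:
1 = 49 − 8·6
1 = −8·104 + 17·49
1 = 17·153 − 25·104
1 = −25·257 + 42·153
1 = 42·21484 − 3511·257
So 257·(-3511) ≡ 1 (mod 21484), hence d ≡ -3511 ≡ 17973 (mod 21484).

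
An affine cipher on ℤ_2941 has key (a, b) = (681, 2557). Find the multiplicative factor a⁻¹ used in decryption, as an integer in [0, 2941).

1667

Run Euclid on (2941, 681):
2941 = 4·681 + 217
681 = 3·217 + 30
217 = 7·30 + 7
30 = 4·7 + 2
7 = 3·2 + 1
2 = 2·1 + 0
Since gcd(681, 2941) = 1, back-substitute to write 1 as a combination:
1 = 7 − 3·2
1 = −3·30 + 13·7
1 = 13·217 − 94·30
1 = −94·681 + 295·217
1 = 295·2941 − 1274·681
Thus 681·(-1274) ≡ 1 (mod 2941); reducing, -1274 mod 2941 = 1667.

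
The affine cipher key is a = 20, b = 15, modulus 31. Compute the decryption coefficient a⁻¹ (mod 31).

14

gcd(31, 20) by repeated division:
31 = 1×20 + 11
20 = 1×11 + 9
11 = 1×9 + 2
9 = 4×2 + 1
2 = 2×1 + 0
Since gcd(20, 31) = 1, back-substitute to write 1 as a combination:
1 = 9 − 4·2
1 = −4·11 + 5·9
1 = 5·20 − 9·11
1 = −9·31 + 14·20
So 20·14 ≡ 1 (mod 31).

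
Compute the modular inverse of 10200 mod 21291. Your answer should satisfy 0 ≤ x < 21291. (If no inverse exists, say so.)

Compute gcd(10200, 21291):
21291 = 2×10200 + 891
10200 = 11×891 + 399
891 = 2×399 + 93
399 = 4×93 + 27
93 = 3×27 + 12
27 = 2×12 + 3
12 = 4×3 + 0
gcd(10200, 21291) = 3 ≠ 1, so 10200 has no multiplicative inverse modulo 21291.

no inverse exists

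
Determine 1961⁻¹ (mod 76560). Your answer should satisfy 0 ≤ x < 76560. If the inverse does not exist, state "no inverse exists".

gcd(76560, 1961) by repeated division:
76560 = 39·1961 + 81
1961 = 24·81 + 17
81 = 4·17 + 13
17 = 1·13 + 4
13 = 3·4 + 1
4 = 4·1 + 0
gcd = 1, so the inverse exists. Back-substitute:
1 = 13 − 3·4
1 = −3·17 + 4·13
1 = 4·81 − 19·17
1 = −19·1961 + 460·81
1 = 460·76560 − 17959·1961
Hence 1961⁻¹ ≡ -17959 ≡ 58601 (mod 76560).

58601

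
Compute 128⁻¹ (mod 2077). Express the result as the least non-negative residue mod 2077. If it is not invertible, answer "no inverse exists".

gcd(2077, 128) by repeated division:
2077 = 16×128 + 29
128 = 4×29 + 12
29 = 2×12 + 5
12 = 2×5 + 2
5 = 2×2 + 1
2 = 2×1 + 0
The gcd is 1. Working backward:
1 = 5 − 2·2
1 = −2·12 + 5·5
1 = 5·29 − 12·12
1 = −12·128 + 53·29
1 = 53·2077 − 860·128
Hence 128⁻¹ ≡ -860 ≡ 1217 (mod 2077).

1217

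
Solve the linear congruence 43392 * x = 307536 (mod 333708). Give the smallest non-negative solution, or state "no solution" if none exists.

First find gcd(43392, 333708):
333708 = 7·43392 + 29964
43392 = 1·29964 + 13428
29964 = 2·13428 + 3108
13428 = 4·3108 + 996
3108 = 3·996 + 120
996 = 8·120 + 36
120 = 3·36 + 12
36 = 3·12 + 0
gcd = 12 and 12 | 307536, so solutions exist. Divide through by 12: 3616x ≡ 25628 (mod 27809).
Now find 3616⁻¹ mod 27809:
27809 = 7*3616 + 2497
3616 = 1*2497 + 1119
2497 = 2*1119 + 259
1119 = 4*259 + 83
259 = 3*83 + 10
83 = 8*10 + 3
10 = 3*3 + 1
3 = 3*1 + 0
Back-substitute:
1 = 10 − 3·3
1 = −3·83 + 25·10
1 = 25·259 − 78·83
1 = −78·1119 + 337·259
1 = 337·2497 − 752·1119
1 = −752·3616 + 1089·2497
1 = 1089·27809 − 8375·3616
So 3616·(-8375) ≡ 1 (mod 27809), i.e. 3616⁻¹ ≡ 19434.
Then x ≡ 19434·25628 ≡ 23171 (mod 27809); the smallest non-negative solution is x = 23171.

23171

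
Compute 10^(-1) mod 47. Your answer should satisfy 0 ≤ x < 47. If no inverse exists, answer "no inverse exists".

33

gcd(47, 10) by repeated division:
47 = 4*10 + 7
10 = 1*7 + 3
7 = 2*3 + 1
3 = 3*1 + 0
Since gcd(10, 47) = 1, back-substitute to write 1 as a combination:
1 = 7 − 2·3
1 = −2·10 + 3·7
1 = 3·47 − 14·10
Thus 10·(-14) ≡ 1 (mod 47); reducing, -14 mod 47 = 33.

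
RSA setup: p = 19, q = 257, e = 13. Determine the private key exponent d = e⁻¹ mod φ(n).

φ(n) = (p−1)(q−1) = 18·256 = 4608.
Need d with 13·d ≡ 1 (mod 4608). Apply the extended Euclidean algorithm:
4608 = 354*13 + 6
13 = 2*6 + 1
6 = 6*1 + 0
Back-substitute:
1 = 13 − 2·6
1 = −2·4608 + 709·13
So 13·709 ≡ 1 (mod 4608), hence d = 709.

709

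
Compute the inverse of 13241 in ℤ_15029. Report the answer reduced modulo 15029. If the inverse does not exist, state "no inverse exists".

Apply the Euclidean algorithm to 15029 and 13241:
15029 = 1·13241 + 1788
13241 = 7·1788 + 725
1788 = 2·725 + 338
725 = 2·338 + 49
338 = 6·49 + 44
49 = 1·44 + 5
44 = 8·5 + 4
5 = 1·4 + 1
4 = 4·1 + 0
Since gcd(13241, 15029) = 1, back-substitute to write 1 as a combination:
1 = 5 − 4
1 = −44 + 9·5
1 = 9·49 − 10·44
1 = −10·338 + 69·49
1 = 69·725 − 148·338
1 = −148·1788 + 365·725
1 = 365·13241 − 2703·1788
1 = −2703·15029 + 3068·13241
So 13241·3068 ≡ 1 (mod 15029).

3068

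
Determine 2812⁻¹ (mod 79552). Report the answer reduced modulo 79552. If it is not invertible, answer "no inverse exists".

Euclidean algorithm on 79552, 2812:
79552 = 28·2812 + 816
2812 = 3·816 + 364
816 = 2·364 + 88
364 = 4·88 + 12
88 = 7·12 + 4
12 = 3·4 + 0
The gcd is 4, not 1, hence no inverse exists.

no inverse exists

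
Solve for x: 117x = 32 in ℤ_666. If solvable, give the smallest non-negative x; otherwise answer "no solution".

gcd(117, 666):
666 = 5*117 + 81
117 = 1*81 + 36
81 = 2*36 + 9
36 = 4*9 + 0
gcd = 9, but 9 ∤ 32, so the congruence has no solution.

no solution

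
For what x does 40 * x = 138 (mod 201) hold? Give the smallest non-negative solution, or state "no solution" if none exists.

114

First find gcd(40, 201):
201 = 5*40 + 1
40 = 40*1 + 0
gcd = 1, so a unique solution mod 201 exists.
Back-substitute for the Bézout coefficients:
1 = 201 − 5·40
So 40·(-5) ≡ 1 (mod 201), giving 40⁻¹ ≡ 196.
x ≡ 40⁻¹·138 ≡ 196·138 ≡ 114 (mod 201).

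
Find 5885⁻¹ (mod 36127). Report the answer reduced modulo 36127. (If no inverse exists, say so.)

25028

Run Euclid on (36127, 5885):
36127 = 6·5885 + 817
5885 = 7·817 + 166
817 = 4·166 + 153
166 = 1·153 + 13
153 = 11·13 + 10
13 = 1·10 + 3
10 = 3·3 + 1
3 = 3·1 + 0
The gcd is 1. Working backward:
1 = 10 − 3·3
1 = −3·13 + 4·10
1 = 4·153 − 47·13
1 = −47·166 + 51·153
1 = 51·817 − 251·166
1 = −251·5885 + 1808·817
1 = 1808·36127 − 11099·5885
Thus 5885·(-11099) ≡ 1 (mod 36127); reducing, -11099 mod 36127 = 25028.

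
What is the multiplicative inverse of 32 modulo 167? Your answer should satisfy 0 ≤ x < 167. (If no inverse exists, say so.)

Extended Euclidean algorithm:
167 = 5·32 + 7
32 = 4·7 + 4
7 = 1·4 + 3
4 = 1·3 + 1
3 = 3·1 + 0
gcd = 1, so the inverse exists. Back-substitute:
1 = 4 − 3
1 = −7 + 2·4
1 = 2·32 − 9·7
1 = −9·167 + 47·32
So 32·47 ≡ 1 (mod 167).

47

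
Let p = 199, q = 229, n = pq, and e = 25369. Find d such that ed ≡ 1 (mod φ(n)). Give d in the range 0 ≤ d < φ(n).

26833

φ(n) = (p−1)(q−1) = 198·228 = 45144.
Need d with 25369·d ≡ 1 (mod 45144). Apply the extended Euclidean algorithm:
45144 = 1·25369 + 19775
25369 = 1·19775 + 5594
19775 = 3·5594 + 2993
5594 = 1·2993 + 2601
2993 = 1·2601 + 392
2601 = 6·392 + 249
392 = 1·249 + 143
249 = 1·143 + 106
143 = 1·106 + 37
106 = 2·37 + 32
37 = 1·32 + 5
32 = 6·5 + 2
5 = 2·2 + 1
2 = 2·1 + 0
Back-substitute:
1 = 5 − 2·2
1 = −2·32 + 13·5
1 = 13·37 − 15·32
1 = −15·106 + 43·37
1 = 43·143 − 58·106
1 = −58·249 + 101·143
1 = 101·392 − 159·249
1 = −159·2601 + 1055·392
1 = 1055·2993 − 1214·2601
1 = −1214·5594 + 2269·2993
1 = 2269·19775 − 8021·5594
1 = −8021·25369 + 10290·19775
1 = 10290·45144 − 18311·25369
So 25369·(-18311) ≡ 1 (mod 45144), hence d ≡ -18311 ≡ 26833 (mod 45144).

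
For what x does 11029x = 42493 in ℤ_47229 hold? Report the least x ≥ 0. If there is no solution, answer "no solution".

First find gcd(11029, 47229):
47229 = 4×11029 + 3113
11029 = 3×3113 + 1690
3113 = 1×1690 + 1423
1690 = 1×1423 + 267
1423 = 5×267 + 88
267 = 3×88 + 3
88 = 29×3 + 1
3 = 3×1 + 0
gcd = 1, so a unique solution mod 47229 exists.
Back-substitute for the Bézout coefficients:
1 = 88 − 29·3
1 = −29·267 + 88·88
1 = 88·1423 − 469·267
1 = −469·1690 + 557·1423
1 = 557·3113 − 1026·1690
1 = −1026·11029 + 3635·3113
1 = 3635·47229 − 15566·11029
So 11029·(-15566) ≡ 1 (mod 47229), giving 11029⁻¹ ≡ 31663.
x ≡ 11029⁻¹·42493 ≡ 31663·42493 ≡ 43336 (mod 47229).

43336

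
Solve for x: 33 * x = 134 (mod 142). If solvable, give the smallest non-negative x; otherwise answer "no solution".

60

First find gcd(33, 142):
142 = 4·33 + 10
33 = 3·10 + 3
10 = 3·3 + 1
3 = 3·1 + 0
gcd = 1, so a unique solution mod 142 exists.
Back-substitute for the Bézout coefficients:
1 = 10 − 3·3
1 = −3·33 + 10·10
1 = 10·142 − 43·33
So 33·(-43) ≡ 1 (mod 142), giving 33⁻¹ ≡ 99.
x ≡ 33⁻¹·134 ≡ 99·134 ≡ 60 (mod 142).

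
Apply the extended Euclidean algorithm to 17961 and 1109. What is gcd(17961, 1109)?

1

Repeated division:
17961 = 16×1109 + 217
1109 = 5×217 + 24
217 = 9×24 + 1
24 = 24×1 + 0
gcd(17961, 1109) = 1.
Working backward:
1 = 217 − 9·24
1 = −9·1109 + 46·217
1 = 46·17961 − 745·1109
So 1 = (46)·17961 + (-745)·1109.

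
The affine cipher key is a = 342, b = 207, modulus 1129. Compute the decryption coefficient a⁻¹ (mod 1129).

Extended Euclidean algorithm:
1129 = 3*342 + 103
342 = 3*103 + 33
103 = 3*33 + 4
33 = 8*4 + 1
4 = 4*1 + 0
gcd = 1, so the inverse exists. Back-substitute:
1 = 33 − 8·4
1 = −8·103 + 25·33
1 = 25·342 − 83·103
1 = −83·1129 + 274·342
So 342·274 ≡ 1 (mod 1129).

274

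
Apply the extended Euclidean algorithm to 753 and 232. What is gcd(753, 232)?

1

Euclidean algorithm:
753 = 3*232 + 57
232 = 4*57 + 4
57 = 14*4 + 1
4 = 4*1 + 0
gcd(753, 232) = 1.
Express as a combination:
1 = 57 − 14·4
1 = −14·232 + 57·57
1 = 57·753 − 185·232
So 1 = (57)·753 + (-185)·232.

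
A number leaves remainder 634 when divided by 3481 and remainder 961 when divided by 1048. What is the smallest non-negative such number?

1584489

Write x = 634 + 3481·k. Then 3481·k ≡ 961 − 634 ≡ 327 (mod 1048).
Need 3481⁻¹ mod 1048. Extended Euclid on (1048, 337):
1048 = 3×337 + 37
337 = 9×37 + 4
37 = 9×4 + 1
4 = 4×1 + 0
Back-substitute:
1 = 37 − 9·4
1 = −9·337 + 82·37
1 = 82·1048 − 255·337
3481⁻¹ ≡ 793 (mod 1048), so k ≡ 793·327 ≡ 455 (mod 1048).
x = 634 + 3481·455 = 1584489.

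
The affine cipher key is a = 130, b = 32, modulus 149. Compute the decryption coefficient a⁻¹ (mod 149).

Extended Euclidean algorithm:
149 = 1·130 + 19
130 = 6·19 + 16
19 = 1·16 + 3
16 = 5·3 + 1
3 = 3·1 + 0
The gcd is 1. Working backward:
1 = 16 − 5·3
1 = −5·19 + 6·16
1 = 6·130 − 41·19
1 = −41·149 + 47·130
So 130·47 ≡ 1 (mod 149).

47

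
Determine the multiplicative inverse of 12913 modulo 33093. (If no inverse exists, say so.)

Extended Euclidean algorithm:
33093 = 2×12913 + 7267
12913 = 1×7267 + 5646
7267 = 1×5646 + 1621
5646 = 3×1621 + 783
1621 = 2×783 + 55
783 = 14×55 + 13
55 = 4×13 + 3
13 = 4×3 + 1
3 = 3×1 + 0
Since gcd(12913, 33093) = 1, back-substitute to write 1 as a combination:
1 = 13 − 4·3
1 = −4·55 + 17·13
1 = 17·783 − 242·55
1 = −242·1621 + 501·783
1 = 501·5646 − 1745·1621
1 = −1745·7267 + 2246·5646
1 = 2246·12913 − 3991·7267
1 = −3991·33093 + 10228·12913
So 12913·10228 ≡ 1 (mod 33093).

10228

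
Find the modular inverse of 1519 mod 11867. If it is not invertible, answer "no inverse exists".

Apply the Euclidean algorithm to 11867 and 1519:
11867 = 7*1519 + 1234
1519 = 1*1234 + 285
1234 = 4*285 + 94
285 = 3*94 + 3
94 = 31*3 + 1
3 = 3*1 + 0
The gcd is 1. Working backward:
1 = 94 − 31·3
1 = −31·285 + 94·94
1 = 94·1234 − 407·285
1 = −407·1519 + 501·1234
1 = 501·11867 − 3914·1519
So 1519·(-3914) ≡ 1 (mod 11867), and -3914 ≡ 7953 (mod 11867).

7953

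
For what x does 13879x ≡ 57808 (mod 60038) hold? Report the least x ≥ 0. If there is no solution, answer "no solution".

First find gcd(13879, 60038):
60038 = 4·13879 + 4522
13879 = 3·4522 + 313
4522 = 14·313 + 140
313 = 2·140 + 33
140 = 4·33 + 8
33 = 4·8 + 1
8 = 8·1 + 0
gcd = 1, so a unique solution mod 60038 exists.
Back-substitute for the Bézout coefficients:
1 = 33 − 4·8
1 = −4·140 + 17·33
1 = 17·313 − 38·140
1 = −38·4522 + 549·313
1 = 549·13879 − 1685·4522
1 = −1685·60038 + 7289·13879
So 13879·(7289) ≡ 1 (mod 60038), giving 13879⁻¹ ≡ 7289.
x ≡ 13879⁻¹·57808 ≡ 7289·57808 ≡ 15828 (mod 60038).

15828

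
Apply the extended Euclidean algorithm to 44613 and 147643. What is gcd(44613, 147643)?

1

Apply Euclid's algorithm to 147643 and 44613:
147643 = 3*44613 + 13804
44613 = 3*13804 + 3201
13804 = 4*3201 + 1000
3201 = 3*1000 + 201
1000 = 4*201 + 196
201 = 1*196 + 5
196 = 39*5 + 1
5 = 5*1 + 0
gcd(44613, 147643) = 1.
Back-substituting:
1 = 196 − 39·5
1 = −39·201 + 40·196
1 = 40·1000 − 199·201
1 = −199·3201 + 637·1000
1 = 637·13804 − 2747·3201
1 = −2747·44613 + 8878·13804
1 = 8878·147643 − 29381·44613
So 1 = (8878)·147643 + (-29381)·44613.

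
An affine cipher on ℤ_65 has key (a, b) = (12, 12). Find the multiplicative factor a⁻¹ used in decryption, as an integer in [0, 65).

38

Apply the Euclidean algorithm to 65 and 12:
65 = 5*12 + 5
12 = 2*5 + 2
5 = 2*2 + 1
2 = 2*1 + 0
The gcd is 1. Working backward:
1 = 5 − 2·2
1 = −2·12 + 5·5
1 = 5·65 − 27·12
Thus 12·(-27) ≡ 1 (mod 65); reducing, -27 mod 65 = 38.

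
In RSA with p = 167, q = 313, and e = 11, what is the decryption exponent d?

φ(n) = (p−1)(q−1) = 166·312 = 51792.
Need d with 11·d ≡ 1 (mod 51792). Apply the extended Euclidean algorithm:
51792 = 4708·11 + 4
11 = 2·4 + 3
4 = 1·3 + 1
3 = 3·1 + 0
Back-substitute:
1 = 4 − 3
1 = −11 + 3·4
1 = 3·51792 − 14125·11
So 11·(-14125) ≡ 1 (mod 51792), hence d ≡ -14125 ≡ 37667 (mod 51792).

37667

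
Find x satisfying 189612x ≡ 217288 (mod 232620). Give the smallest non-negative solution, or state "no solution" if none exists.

gcd(189612, 232620):
232620 = 1×189612 + 43008
189612 = 4×43008 + 17580
43008 = 2×17580 + 7848
17580 = 2×7848 + 1884
7848 = 4×1884 + 312
1884 = 6×312 + 12
312 = 26×12 + 0
gcd = 12, but 12 ∤ 217288, so the congruence has no solution.

no solution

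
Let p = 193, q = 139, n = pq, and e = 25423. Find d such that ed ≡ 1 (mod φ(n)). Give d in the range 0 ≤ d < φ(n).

7087

φ(n) = (p−1)(q−1) = 192·138 = 26496.
Need d with 25423·d ≡ 1 (mod 26496). Apply the extended Euclidean algorithm:
26496 = 1*25423 + 1073
25423 = 23*1073 + 744
1073 = 1*744 + 329
744 = 2*329 + 86
329 = 3*86 + 71
86 = 1*71 + 15
71 = 4*15 + 11
15 = 1*11 + 4
11 = 2*4 + 3
4 = 1*3 + 1
3 = 3*1 + 0
Back-substitute:
1 = 4 − 3
1 = −11 + 3·4
1 = 3·15 − 4·11
1 = −4·71 + 19·15
1 = 19·86 − 23·71
1 = −23·329 + 88·86
1 = 88·744 − 199·329
1 = −199·1073 + 287·744
1 = 287·25423 − 6800·1073
1 = −6800·26496 + 7087·25423
So 25423·7087 ≡ 1 (mod 26496), hence d = 7087.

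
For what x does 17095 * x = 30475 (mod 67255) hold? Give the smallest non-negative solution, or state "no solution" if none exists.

First find gcd(17095, 67255):
67255 = 3*17095 + 15970
17095 = 1*15970 + 1125
15970 = 14*1125 + 220
1125 = 5*220 + 25
220 = 8*25 + 20
25 = 1*20 + 5
20 = 4*5 + 0
gcd = 5 and 5 | 30475, so solutions exist. Divide through by 5: 3419x ≡ 6095 (mod 13451).
Now find 3419⁻¹ mod 13451:
13451 = 3*3419 + 3194
3419 = 1*3194 + 225
3194 = 14*225 + 44
225 = 5*44 + 5
44 = 8*5 + 4
5 = 1*4 + 1
4 = 4*1 + 0
Back-substitute:
1 = 5 − 4
1 = −44 + 9·5
1 = 9·225 − 46·44
1 = −46·3194 + 653·225
1 = 653·3419 − 699·3194
1 = −699·13451 + 2750·3419
So 3419⁻¹ ≡ 2750 (mod 13451).
Then x ≡ 2750·6095 ≡ 1304 (mod 13451); the smallest non-negative solution is x = 1304.

1304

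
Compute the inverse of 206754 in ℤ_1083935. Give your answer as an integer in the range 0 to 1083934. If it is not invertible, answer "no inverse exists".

Run Euclid on (1083935, 206754):
1083935 = 5·206754 + 50165
206754 = 4·50165 + 6094
50165 = 8·6094 + 1413
6094 = 4·1413 + 442
1413 = 3·442 + 87
442 = 5·87 + 7
87 = 12·7 + 3
7 = 2·3 + 1
3 = 3·1 + 0
Since gcd(206754, 1083935) = 1, back-substitute to write 1 as a combination:
1 = 7 − 2·3
1 = −2·87 + 25·7
1 = 25·442 − 127·87
1 = −127·1413 + 406·442
1 = 406·6094 − 1751·1413
1 = −1751·50165 + 14414·6094
1 = 14414·206754 − 59407·50165
1 = −59407·1083935 + 311449·206754
So 206754·311449 ≡ 1 (mod 1083935).

311449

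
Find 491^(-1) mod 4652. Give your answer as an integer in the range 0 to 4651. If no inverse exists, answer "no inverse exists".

559

Run Euclid on (4652, 491):
4652 = 9·491 + 233
491 = 2·233 + 25
233 = 9·25 + 8
25 = 3·8 + 1
8 = 8·1 + 0
gcd = 1, so the inverse exists. Back-substitute:
1 = 25 − 3·8
1 = −3·233 + 28·25
1 = 28·491 − 59·233
1 = −59·4652 + 559·491
So 491·559 ≡ 1 (mod 4652).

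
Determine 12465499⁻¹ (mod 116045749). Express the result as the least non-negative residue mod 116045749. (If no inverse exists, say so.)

gcd(116045749, 12465499) by repeated division:
116045749 = 9*12465499 + 3856258
12465499 = 3*3856258 + 896725
3856258 = 4*896725 + 269358
896725 = 3*269358 + 88651
269358 = 3*88651 + 3405
88651 = 26*3405 + 121
3405 = 28*121 + 17
121 = 7*17 + 2
17 = 8*2 + 1
2 = 2*1 + 0
gcd = 1, so the inverse exists. Back-substitute:
1 = 17 − 8·2
1 = −8·121 + 57·17
1 = 57·3405 − 1604·121
1 = −1604·88651 + 41761·3405
1 = 41761·269358 − 126887·88651
1 = −126887·896725 + 422422·269358
1 = 422422·3856258 − 1816575·896725
1 = −1816575·12465499 + 5872147·3856258
1 = 5872147·116045749 − 54665898·12465499
Thus 12465499·(-54665898) ≡ 1 (mod 116045749); reducing, -54665898 mod 116045749 = 61379851.

61379851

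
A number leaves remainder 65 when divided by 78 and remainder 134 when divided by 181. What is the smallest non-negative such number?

Write x = 65 + 78·k. Then 78·k ≡ 134 − 65 ≡ 69 (mod 181).
Need 78⁻¹ mod 181. Extended Euclid on (181, 78):
181 = 2*78 + 25
78 = 3*25 + 3
25 = 8*3 + 1
3 = 3*1 + 0
Back-substitute:
1 = 25 − 8·3
1 = −8·78 + 25·25
1 = 25·181 − 58·78
78⁻¹ ≡ 123 (mod 181), so k ≡ 123·69 ≡ 161 (mod 181).
x = 65 + 78·161 = 12623.

12623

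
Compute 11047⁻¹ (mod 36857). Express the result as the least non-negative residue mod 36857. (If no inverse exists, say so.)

Extended Euclidean algorithm:
36857 = 3·11047 + 3716
11047 = 2·3716 + 3615
3716 = 1·3615 + 101
3615 = 35·101 + 80
101 = 1·80 + 21
80 = 3·21 + 17
21 = 1·17 + 4
17 = 4·4 + 1
4 = 4·1 + 0
Since gcd(11047, 36857) = 1, back-substitute to write 1 as a combination:
1 = 17 − 4·4
1 = −4·21 + 5·17
1 = 5·80 − 19·21
1 = −19·101 + 24·80
1 = 24·3615 − 859·101
1 = −859·3716 + 883·3615
1 = 883·11047 − 2625·3716
1 = −2625·36857 + 8758·11047
So 11047·8758 ≡ 1 (mod 36857).

8758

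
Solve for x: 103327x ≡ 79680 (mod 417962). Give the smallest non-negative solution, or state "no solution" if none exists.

393466

First find gcd(103327, 417962):
417962 = 4×103327 + 4654
103327 = 22×4654 + 939
4654 = 4×939 + 898
939 = 1×898 + 41
898 = 21×41 + 37
41 = 1×37 + 4
37 = 9×4 + 1
4 = 4×1 + 0
gcd = 1, so a unique solution mod 417962 exists.
Back-substitute for the Bézout coefficients:
1 = 37 − 9·4
1 = −9·41 + 10·37
1 = 10·898 − 219·41
1 = −219·939 + 229·898
1 = 229·4654 − 1135·939
1 = −1135·103327 + 25199·4654
1 = 25199·417962 − 101931·103327
So 103327·(-101931) ≡ 1 (mod 417962), giving 103327⁻¹ ≡ 316031.
x ≡ 103327⁻¹·79680 ≡ 316031·79680 ≡ 393466 (mod 417962).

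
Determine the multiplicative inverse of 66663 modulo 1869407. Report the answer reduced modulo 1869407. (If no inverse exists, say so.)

Apply the Euclidean algorithm to 1869407 and 66663:
1869407 = 28*66663 + 2843
66663 = 23*2843 + 1274
2843 = 2*1274 + 295
1274 = 4*295 + 94
295 = 3*94 + 13
94 = 7*13 + 3
13 = 4*3 + 1
3 = 3*1 + 0
gcd = 1, so the inverse exists. Back-substitute:
1 = 13 − 4·3
1 = −4·94 + 29·13
1 = 29·295 − 91·94
1 = −91·1274 + 393·295
1 = 393·2843 − 877·1274
1 = −877·66663 + 20564·2843
1 = 20564·1869407 − 576669·66663
Hence 66663⁻¹ ≡ -576669 ≡ 1292738 (mod 1869407).

1292738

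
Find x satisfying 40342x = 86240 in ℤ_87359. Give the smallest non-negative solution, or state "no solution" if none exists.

First find gcd(40342, 87359):
87359 = 2*40342 + 6675
40342 = 6*6675 + 292
6675 = 22*292 + 251
292 = 1*251 + 41
251 = 6*41 + 5
41 = 8*5 + 1
5 = 5*1 + 0
gcd = 1, so a unique solution mod 87359 exists.
Back-substitute for the Bézout coefficients:
1 = 41 − 8·5
1 = −8·251 + 49·41
1 = 49·292 − 57·251
1 = −57·6675 + 1303·292
1 = 1303·40342 − 7875·6675
1 = −7875·87359 + 17053·40342
So 40342·(17053) ≡ 1 (mod 87359), giving 40342⁻¹ ≡ 17053.
x ≡ 40342⁻¹·86240 ≡ 17053·86240 ≡ 49314 (mod 87359).

49314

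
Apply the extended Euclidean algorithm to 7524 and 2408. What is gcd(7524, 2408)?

4

Euclidean algorithm:
7524 = 3*2408 + 300
2408 = 8*300 + 8
300 = 37*8 + 4
8 = 2*4 + 0
gcd(7524, 2408) = 4.
Express as a combination:
4 = 300 − 37·8
4 = −37·2408 + 297·300
4 = 297·7524 − 928·2408
So 4 = (297)·7524 + (-928)·2408.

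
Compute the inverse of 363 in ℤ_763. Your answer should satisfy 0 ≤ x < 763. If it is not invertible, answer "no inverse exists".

Run Euclid on (763, 363):
763 = 2·363 + 37
363 = 9·37 + 30
37 = 1·30 + 7
30 = 4·7 + 2
7 = 3·2 + 1
2 = 2·1 + 0
gcd = 1, so the inverse exists. Back-substitute:
1 = 7 − 3·2
1 = −3·30 + 13·7
1 = 13·37 − 16·30
1 = −16·363 + 157·37
1 = 157·763 − 330·363
Thus 363·(-330) ≡ 1 (mod 763); reducing, -330 mod 763 = 433.

433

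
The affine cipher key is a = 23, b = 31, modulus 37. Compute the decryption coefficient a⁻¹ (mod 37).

29

gcd(37, 23) by repeated division:
37 = 1*23 + 14
23 = 1*14 + 9
14 = 1*9 + 5
9 = 1*5 + 4
5 = 1*4 + 1
4 = 4*1 + 0
The gcd is 1. Working backward:
1 = 5 − 4
1 = −9 + 2·5
1 = 2·14 − 3·9
1 = −3·23 + 5·14
1 = 5·37 − 8·23
So 23·(-8) ≡ 1 (mod 37), and -8 ≡ 29 (mod 37).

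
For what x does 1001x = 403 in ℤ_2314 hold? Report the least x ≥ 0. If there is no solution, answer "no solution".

79

First find gcd(1001, 2314):
2314 = 2·1001 + 312
1001 = 3·312 + 65
312 = 4·65 + 52
65 = 1·52 + 13
52 = 4·13 + 0
gcd = 13 and 13 | 403, so solutions exist. Divide through by 13: 77x ≡ 31 (mod 178).
Now find 77⁻¹ mod 178:
178 = 2×77 + 24
77 = 3×24 + 5
24 = 4×5 + 4
5 = 1×4 + 1
4 = 4×1 + 0
Back-substitute:
1 = 5 − 4
1 = −24 + 5·5
1 = 5·77 − 16·24
1 = −16·178 + 37·77
So 77⁻¹ ≡ 37 (mod 178).
Then x ≡ 37·31 ≡ 79 (mod 178); the smallest non-negative solution is x = 79.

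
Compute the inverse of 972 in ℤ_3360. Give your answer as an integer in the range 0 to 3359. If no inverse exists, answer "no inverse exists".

no inverse exists

Euclidean algorithm on 3360, 972:
3360 = 3×972 + 444
972 = 2×444 + 84
444 = 5×84 + 24
84 = 3×24 + 12
24 = 2×12 + 0
gcd(972, 3360) = 12 ≠ 1, so 972 has no multiplicative inverse modulo 3360.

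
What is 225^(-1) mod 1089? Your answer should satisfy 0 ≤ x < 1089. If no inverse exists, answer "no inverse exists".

Compute gcd(225, 1089):
1089 = 4*225 + 189
225 = 1*189 + 36
189 = 5*36 + 9
36 = 4*9 + 0
gcd(225, 1089) = 9 ≠ 1, so 225 has no multiplicative inverse modulo 1089.

no inverse exists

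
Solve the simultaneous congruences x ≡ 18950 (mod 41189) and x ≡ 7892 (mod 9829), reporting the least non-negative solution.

Write x = 18950 + 41189·k. Then 41189·k ≡ 7892 − 18950 ≡ 8600 (mod 9829).
Need 41189⁻¹ mod 9829. Extended Euclid on (9829, 1873):
9829 = 5·1873 + 464
1873 = 4·464 + 17
464 = 27·17 + 5
17 = 3·5 + 2
5 = 2·2 + 1
2 = 2·1 + 0
Back-substitute:
1 = 5 − 2·2
1 = −2·17 + 7·5
1 = 7·464 − 191·17
1 = −191·1873 + 771·464
1 = 771·9829 − 4046·1873
41189⁻¹ ≡ 5783 (mod 9829), so k ≡ 5783·8600 ≡ 8889 (mod 9829).
x = 18950 + 41189·8889 = 366147971.

366147971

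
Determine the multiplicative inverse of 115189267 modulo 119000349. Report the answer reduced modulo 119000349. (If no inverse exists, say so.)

16421164

gcd(119000349, 115189267) by repeated division:
119000349 = 1×115189267 + 3811082
115189267 = 30×3811082 + 856807
3811082 = 4×856807 + 383854
856807 = 2×383854 + 89099
383854 = 4×89099 + 27458
89099 = 3×27458 + 6725
27458 = 4×6725 + 558
6725 = 12×558 + 29
558 = 19×29 + 7
29 = 4×7 + 1
7 = 7×1 + 0
gcd = 1, so the inverse exists. Back-substitute:
1 = 29 − 4·7
1 = −4·558 + 77·29
1 = 77·6725 − 928·558
1 = −928·27458 + 3789·6725
1 = 3789·89099 − 12295·27458
1 = −12295·383854 + 52969·89099
1 = 52969·856807 − 118233·383854
1 = −118233·3811082 + 525901·856807
1 = 525901·115189267 − 15895263·3811082
1 = −15895263·119000349 + 16421164·115189267
So 115189267·16421164 ≡ 1 (mod 119000349).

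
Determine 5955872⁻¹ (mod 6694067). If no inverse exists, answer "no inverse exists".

Apply the Euclidean algorithm to 6694067 and 5955872:
6694067 = 1*5955872 + 738195
5955872 = 8*738195 + 50312
738195 = 14*50312 + 33827
50312 = 1*33827 + 16485
33827 = 2*16485 + 857
16485 = 19*857 + 202
857 = 4*202 + 49
202 = 4*49 + 6
49 = 8*6 + 1
6 = 6*1 + 0
The gcd is 1. Working backward:
1 = 49 − 8·6
1 = −8·202 + 33·49
1 = 33·857 − 140·202
1 = −140·16485 + 2693·857
1 = 2693·33827 − 5526·16485
1 = −5526·50312 + 8219·33827
1 = 8219·738195 − 120592·50312
1 = −120592·5955872 + 972955·738195
1 = 972955·6694067 − 1093547·5955872
Thus 5955872·(-1093547) ≡ 1 (mod 6694067); reducing, -1093547 mod 6694067 = 5600520.

5600520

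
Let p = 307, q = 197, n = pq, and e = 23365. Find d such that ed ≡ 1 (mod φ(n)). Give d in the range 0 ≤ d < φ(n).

52093

φ(n) = (p−1)(q−1) = 306·196 = 59976.
Need d with 23365·d ≡ 1 (mod 59976). Apply the extended Euclidean algorithm:
59976 = 2*23365 + 13246
23365 = 1*13246 + 10119
13246 = 1*10119 + 3127
10119 = 3*3127 + 738
3127 = 4*738 + 175
738 = 4*175 + 38
175 = 4*38 + 23
38 = 1*23 + 15
23 = 1*15 + 8
15 = 1*8 + 7
8 = 1*7 + 1
7 = 7*1 + 0
Back-substitute:
1 = 8 − 7
1 = −15 + 2·8
1 = 2·23 − 3·15
1 = −3·38 + 5·23
1 = 5·175 − 23·38
1 = −23·738 + 97·175
1 = 97·3127 − 411·738
1 = −411·10119 + 1330·3127
1 = 1330·13246 − 1741·10119
1 = −1741·23365 + 3071·13246
1 = 3071·59976 − 7883·23365
So 23365·(-7883) ≡ 1 (mod 59976), hence d ≡ -7883 ≡ 52093 (mod 59976).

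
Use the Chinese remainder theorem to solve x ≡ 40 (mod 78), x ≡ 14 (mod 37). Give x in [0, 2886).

976

Write x = 40 + 78·k. Then 78·k ≡ 14 − 40 ≡ 11 (mod 37).
Need 78⁻¹ mod 37. Extended Euclid on (37, 4):
37 = 9*4 + 1
4 = 4*1 + 0
Back-substitute:
1 = 37 − 9·4
78⁻¹ ≡ 28 (mod 37), so k ≡ 28·11 ≡ 12 (mod 37).
x = 40 + 78·12 = 976.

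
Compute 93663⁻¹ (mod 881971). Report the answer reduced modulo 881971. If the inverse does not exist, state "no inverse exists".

Extended Euclidean algorithm:
881971 = 9·93663 + 39004
93663 = 2·39004 + 15655
39004 = 2·15655 + 7694
15655 = 2·7694 + 267
7694 = 28·267 + 218
267 = 1·218 + 49
218 = 4·49 + 22
49 = 2·22 + 5
22 = 4·5 + 2
5 = 2·2 + 1
2 = 2·1 + 0
gcd = 1, so the inverse exists. Back-substitute:
1 = 5 − 2·2
1 = −2·22 + 9·5
1 = 9·49 − 20·22
1 = −20·218 + 89·49
1 = 89·267 − 109·218
1 = −109·7694 + 3141·267
1 = 3141·15655 − 6391·7694
1 = −6391·39004 + 15923·15655
1 = 15923·93663 − 38237·39004
1 = −38237·881971 + 360056·93663
So 93663·360056 ≡ 1 (mod 881971).

360056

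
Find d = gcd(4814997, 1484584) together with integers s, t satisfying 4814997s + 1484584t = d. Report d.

Repeated division:
4814997 = 3·1484584 + 361245
1484584 = 4·361245 + 39604
361245 = 9·39604 + 4809
39604 = 8·4809 + 1132
4809 = 4·1132 + 281
1132 = 4·281 + 8
281 = 35·8 + 1
8 = 8·1 + 0
gcd(4814997, 1484584) = 1.
Working backward:
1 = 281 − 35·8
1 = −35·1132 + 141·281
1 = 141·4809 − 599·1132
1 = −599·39604 + 4933·4809
1 = 4933·361245 − 44996·39604
1 = −44996·1484584 + 184917·361245
1 = 184917·4814997 − 599747·1484584
So 1 = (184917)·4814997 + (-599747)·1484584.

1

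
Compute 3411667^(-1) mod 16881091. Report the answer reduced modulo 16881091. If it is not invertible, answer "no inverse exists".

Extended Euclidean algorithm:
16881091 = 4×3411667 + 3234423
3411667 = 1×3234423 + 177244
3234423 = 18×177244 + 44031
177244 = 4×44031 + 1120
44031 = 39×1120 + 351
1120 = 3×351 + 67
351 = 5×67 + 16
67 = 4×16 + 3
16 = 5×3 + 1
3 = 3×1 + 0
gcd = 1, so the inverse exists. Back-substitute:
1 = 16 − 5·3
1 = −5·67 + 21·16
1 = 21·351 − 110·67
1 = −110·1120 + 351·351
1 = 351·44031 − 13799·1120
1 = −13799·177244 + 55547·44031
1 = 55547·3234423 − 1013645·177244
1 = −1013645·3411667 + 1069192·3234423
1 = 1069192·16881091 − 5290413·3411667
Hence 3411667⁻¹ ≡ -5290413 ≡ 11590678 (mod 16881091).

11590678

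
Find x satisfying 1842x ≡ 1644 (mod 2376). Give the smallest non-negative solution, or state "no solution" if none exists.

166

First find gcd(1842, 2376):
2376 = 1×1842 + 534
1842 = 3×534 + 240
534 = 2×240 + 54
240 = 4×54 + 24
54 = 2×24 + 6
24 = 4×6 + 0
gcd = 6 and 6 | 1644, so solutions exist. Divide through by 6: 307x ≡ 274 (mod 396).
Now find 307⁻¹ mod 396:
396 = 1×307 + 89
307 = 3×89 + 40
89 = 2×40 + 9
40 = 4×9 + 4
9 = 2×4 + 1
4 = 4×1 + 0
Back-substitute:
1 = 9 − 2·4
1 = −2·40 + 9·9
1 = 9·89 − 20·40
1 = −20·307 + 69·89
1 = 69·396 − 89·307
So 307·(-89) ≡ 1 (mod 396), i.e. 307⁻¹ ≡ 307.
Then x ≡ 307·274 ≡ 166 (mod 396); the smallest non-negative solution is x = 166.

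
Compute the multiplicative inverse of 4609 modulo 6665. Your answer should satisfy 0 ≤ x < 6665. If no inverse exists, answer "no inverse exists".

1274

Extended Euclidean algorithm:
6665 = 1*4609 + 2056
4609 = 2*2056 + 497
2056 = 4*497 + 68
497 = 7*68 + 21
68 = 3*21 + 5
21 = 4*5 + 1
5 = 5*1 + 0
gcd = 1, so the inverse exists. Back-substitute:
1 = 21 − 4·5
1 = −4·68 + 13·21
1 = 13·497 − 95·68
1 = −95·2056 + 393·497
1 = 393·4609 − 881·2056
1 = −881·6665 + 1274·4609
So 4609·1274 ≡ 1 (mod 6665).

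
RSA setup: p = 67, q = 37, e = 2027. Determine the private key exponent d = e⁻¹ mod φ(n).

φ(n) = (p−1)(q−1) = 66·36 = 2376.
Need d with 2027·d ≡ 1 (mod 2376). Apply the extended Euclidean algorithm:
2376 = 1·2027 + 349
2027 = 5·349 + 282
349 = 1·282 + 67
282 = 4·67 + 14
67 = 4·14 + 11
14 = 1·11 + 3
11 = 3·3 + 2
3 = 1·2 + 1
2 = 2·1 + 0
Back-substitute:
1 = 3 − 2
1 = −11 + 4·3
1 = 4·14 − 5·11
1 = −5·67 + 24·14
1 = 24·282 − 101·67
1 = −101·349 + 125·282
1 = 125·2027 − 726·349
1 = −726·2376 + 851·2027
So 2027·851 ≡ 1 (mod 2376), hence d = 851.

851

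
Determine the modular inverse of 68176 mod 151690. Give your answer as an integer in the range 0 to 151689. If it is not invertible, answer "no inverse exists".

no inverse exists

Compute gcd(68176, 151690):
151690 = 2*68176 + 15338
68176 = 4*15338 + 6824
15338 = 2*6824 + 1690
6824 = 4*1690 + 64
1690 = 26*64 + 26
64 = 2*26 + 12
26 = 2*12 + 2
12 = 6*2 + 0
Since gcd = 2 > 1, 68176 is not a unit mod 151690.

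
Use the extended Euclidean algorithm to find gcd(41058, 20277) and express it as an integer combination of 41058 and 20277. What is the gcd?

Repeated division:
41058 = 2·20277 + 504
20277 = 40·504 + 117
504 = 4·117 + 36
117 = 3·36 + 9
36 = 4·9 + 0
gcd(41058, 20277) = 9.
Working backward:
9 = 117 − 3·36
9 = −3·504 + 13·117
9 = 13·20277 − 523·504
9 = −523·41058 + 1059·20277
So 9 = (-523)·41058 + (1059)·20277.

9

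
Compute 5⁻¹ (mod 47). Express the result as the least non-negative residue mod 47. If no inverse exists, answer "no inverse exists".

gcd(47, 5) by repeated division:
47 = 9*5 + 2
5 = 2*2 + 1
2 = 2*1 + 0
gcd = 1, so the inverse exists. Back-substitute:
1 = 5 − 2·2
1 = −2·47 + 19·5
So 5·19 ≡ 1 (mod 47).

19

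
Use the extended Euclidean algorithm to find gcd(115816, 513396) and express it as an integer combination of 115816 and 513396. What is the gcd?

4

Repeated division:
513396 = 4*115816 + 50132
115816 = 2*50132 + 15552
50132 = 3*15552 + 3476
15552 = 4*3476 + 1648
3476 = 2*1648 + 180
1648 = 9*180 + 28
180 = 6*28 + 12
28 = 2*12 + 4
12 = 3*4 + 0
gcd(115816, 513396) = 4.
Working backward:
4 = 28 − 2·12
4 = −2·180 + 13·28
4 = 13·1648 − 119·180
4 = −119·3476 + 251·1648
4 = 251·15552 − 1123·3476
4 = −1123·50132 + 3620·15552
4 = 3620·115816 − 8363·50132
4 = −8363·513396 + 37072·115816
So 4 = (-8363)·513396 + (37072)·115816.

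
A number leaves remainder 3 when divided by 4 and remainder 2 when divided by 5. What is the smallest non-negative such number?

7

Write x = 3 + 4·k. Then 4·k ≡ 2 − 3 ≡ 4 (mod 5).
Need 4⁻¹ mod 5. Extended Euclid on (5, 4):
5 = 1·4 + 1
4 = 4·1 + 0
Back-substitute:
1 = 5 − 4
4⁻¹ ≡ 4 (mod 5), so k ≡ 4·4 ≡ 1 (mod 5).
x = 3 + 4·1 = 7.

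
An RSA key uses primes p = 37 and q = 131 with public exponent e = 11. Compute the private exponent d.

851

φ(n) = (p−1)(q−1) = 36·130 = 4680.
Need d with 11·d ≡ 1 (mod 4680). Apply the extended Euclidean algorithm:
4680 = 425·11 + 5
11 = 2·5 + 1
5 = 5·1 + 0
Back-substitute:
1 = 11 − 2·5
1 = −2·4680 + 851·11
So 11·851 ≡ 1 (mod 4680), hence d = 851.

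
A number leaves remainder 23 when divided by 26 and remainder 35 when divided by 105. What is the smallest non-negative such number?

1505

Write x = 23 + 26·k. Then 26·k ≡ 35 − 23 ≡ 12 (mod 105).
Need 26⁻¹ mod 105. Extended Euclid on (105, 26):
105 = 4*26 + 1
26 = 26*1 + 0
Back-substitute:
1 = 105 − 4·26
26⁻¹ ≡ 101 (mod 105), so k ≡ 101·12 ≡ 57 (mod 105).
x = 23 + 26·57 = 1505.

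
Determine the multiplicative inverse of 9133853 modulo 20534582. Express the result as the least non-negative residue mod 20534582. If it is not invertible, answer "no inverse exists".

Extended Euclidean algorithm:
20534582 = 2*9133853 + 2266876
9133853 = 4*2266876 + 66349
2266876 = 34*66349 + 11010
66349 = 6*11010 + 289
11010 = 38*289 + 28
289 = 10*28 + 9
28 = 3*9 + 1
9 = 9*1 + 0
gcd = 1, so the inverse exists. Back-substitute:
1 = 28 − 3·9
1 = −3·289 + 31·28
1 = 31·11010 − 1181·289
1 = −1181·66349 + 7117·11010
1 = 7117·2266876 − 243159·66349
1 = −243159·9133853 + 979753·2266876
1 = 979753·20534582 − 2202665·9133853
Hence 9133853⁻¹ ≡ -2202665 ≡ 18331917 (mod 20534582).

18331917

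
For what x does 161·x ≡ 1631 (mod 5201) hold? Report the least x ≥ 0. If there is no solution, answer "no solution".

527

First find gcd(161, 5201):
5201 = 32*161 + 49
161 = 3*49 + 14
49 = 3*14 + 7
14 = 2*7 + 0
gcd = 7 and 7 | 1631, so solutions exist. Divide through by 7: 23x ≡ 233 (mod 743).
Now find 23⁻¹ mod 743:
743 = 32*23 + 7
23 = 3*7 + 2
7 = 3*2 + 1
2 = 2*1 + 0
Back-substitute:
1 = 7 − 3·2
1 = −3·23 + 10·7
1 = 10·743 − 323·23
So 23·(-323) ≡ 1 (mod 743), i.e. 23⁻¹ ≡ 420.
Then x ≡ 420·233 ≡ 527 (mod 743); the smallest non-negative solution is x = 527.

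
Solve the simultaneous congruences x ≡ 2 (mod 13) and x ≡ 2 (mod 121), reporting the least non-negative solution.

Write x = 2 + 13·k. Then 13·k ≡ 2 − 2 ≡ 0 (mod 121).
Need 13⁻¹ mod 121. Extended Euclid on (121, 13):
121 = 9×13 + 4
13 = 3×4 + 1
4 = 4×1 + 0
Back-substitute:
1 = 13 − 3·4
1 = −3·121 + 28·13
13⁻¹ ≡ 28 (mod 121), so k ≡ 28·0 ≡ 0 (mod 121).
x = 2 + 13·0 = 2.

2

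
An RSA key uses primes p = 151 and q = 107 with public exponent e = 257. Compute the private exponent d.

11693

φ(n) = (p−1)(q−1) = 150·106 = 15900.
Need d with 257·d ≡ 1 (mod 15900). Apply the extended Euclidean algorithm:
15900 = 61*257 + 223
257 = 1*223 + 34
223 = 6*34 + 19
34 = 1*19 + 15
19 = 1*15 + 4
15 = 3*4 + 3
4 = 1*3 + 1
3 = 3*1 + 0
Back-substitute:
1 = 4 − 3
1 = −15 + 4·4
1 = 4·19 − 5·15
1 = −5·34 + 9·19
1 = 9·223 − 59·34
1 = −59·257 + 68·223
1 = 68·15900 − 4207·257
So 257·(-4207) ≡ 1 (mod 15900), hence d ≡ -4207 ≡ 11693 (mod 15900).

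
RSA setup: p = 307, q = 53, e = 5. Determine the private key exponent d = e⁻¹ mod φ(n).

6365

φ(n) = (p−1)(q−1) = 306·52 = 15912.
Need d with 5·d ≡ 1 (mod 15912). Apply the extended Euclidean algorithm:
15912 = 3182·5 + 2
5 = 2·2 + 1
2 = 2·1 + 0
Back-substitute:
1 = 5 − 2·2
1 = −2·15912 + 6365·5
So 5·6365 ≡ 1 (mod 15912), hence d = 6365.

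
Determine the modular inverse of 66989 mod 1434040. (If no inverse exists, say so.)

gcd(1434040, 66989) by repeated division:
1434040 = 21*66989 + 27271
66989 = 2*27271 + 12447
27271 = 2*12447 + 2377
12447 = 5*2377 + 562
2377 = 4*562 + 129
562 = 4*129 + 46
129 = 2*46 + 37
46 = 1*37 + 9
37 = 4*9 + 1
9 = 9*1 + 0
Since gcd(66989, 1434040) = 1, back-substitute to write 1 as a combination:
1 = 37 − 4·9
1 = −4·46 + 5·37
1 = 5·129 − 14·46
1 = −14·562 + 61·129
1 = 61·2377 − 258·562
1 = −258·12447 + 1351·2377
1 = 1351·27271 − 2960·12447
1 = −2960·66989 + 7271·27271
1 = 7271·1434040 − 155651·66989
So 66989·(-155651) ≡ 1 (mod 1434040), and -155651 ≡ 1278389 (mod 1434040).

1278389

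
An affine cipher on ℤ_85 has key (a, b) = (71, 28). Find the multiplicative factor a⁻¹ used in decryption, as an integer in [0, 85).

Extended Euclidean algorithm:
85 = 1*71 + 14
71 = 5*14 + 1
14 = 14*1 + 0
gcd = 1, so the inverse exists. Back-substitute:
1 = 71 − 5·14
1 = −5·85 + 6·71
So 71·6 ≡ 1 (mod 85).

6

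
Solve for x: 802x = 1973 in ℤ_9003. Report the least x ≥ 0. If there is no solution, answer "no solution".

6794

First find gcd(802, 9003):
9003 = 11×802 + 181
802 = 4×181 + 78
181 = 2×78 + 25
78 = 3×25 + 3
25 = 8×3 + 1
3 = 3×1 + 0
gcd = 1, so a unique solution mod 9003 exists.
Back-substitute for the Bézout coefficients:
1 = 25 − 8·3
1 = −8·78 + 25·25
1 = 25·181 − 58·78
1 = −58·802 + 257·181
1 = 257·9003 − 2885·802
So 802·(-2885) ≡ 1 (mod 9003), giving 802⁻¹ ≡ 6118.
x ≡ 802⁻¹·1973 ≡ 6118·1973 ≡ 6794 (mod 9003).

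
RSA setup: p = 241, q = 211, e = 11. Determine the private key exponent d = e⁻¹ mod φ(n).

φ(n) = (p−1)(q−1) = 240·210 = 50400.
Need d with 11·d ≡ 1 (mod 50400). Apply the extended Euclidean algorithm:
50400 = 4581*11 + 9
11 = 1*9 + 2
9 = 4*2 + 1
2 = 2*1 + 0
Back-substitute:
1 = 9 − 4·2
1 = −4·11 + 5·9
1 = 5·50400 − 22909·11
So 11·(-22909) ≡ 1 (mod 50400), hence d ≡ -22909 ≡ 27491 (mod 50400).

27491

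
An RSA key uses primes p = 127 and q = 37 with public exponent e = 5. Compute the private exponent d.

3629

φ(n) = (p−1)(q−1) = 126·36 = 4536.
Need d with 5·d ≡ 1 (mod 4536). Apply the extended Euclidean algorithm:
4536 = 907*5 + 1
5 = 5*1 + 0
Back-substitute:
1 = 4536 − 907·5
So 5·(-907) ≡ 1 (mod 4536), hence d ≡ -907 ≡ 3629 (mod 4536).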